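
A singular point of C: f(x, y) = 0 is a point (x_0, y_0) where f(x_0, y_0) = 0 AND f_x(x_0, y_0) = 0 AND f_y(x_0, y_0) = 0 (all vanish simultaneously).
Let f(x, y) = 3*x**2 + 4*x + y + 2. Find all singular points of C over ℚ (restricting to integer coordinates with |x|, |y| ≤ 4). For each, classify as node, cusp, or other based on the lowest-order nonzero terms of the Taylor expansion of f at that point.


No singular points in the scanned grid; C is smooth there.

Compute partial derivatives:
  f_x = 6*x + 4.
  f_y = 1.
f_y = 1 is a nonzero constant, so f_y never vanishes: no point (x, y) can satisfy f = f_x = f_y = 0. In particular no (x, y) ∈ {−4, ..., 4}² is singular; the curve is smooth.


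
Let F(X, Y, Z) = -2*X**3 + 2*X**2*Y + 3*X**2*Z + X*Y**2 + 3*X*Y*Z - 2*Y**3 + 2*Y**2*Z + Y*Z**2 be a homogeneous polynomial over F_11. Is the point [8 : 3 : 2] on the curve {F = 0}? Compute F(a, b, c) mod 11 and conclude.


F(8,3,2) ≡ 9 (mod 11); P is NOT on the curve.

Evaluate F(8, 3, 2) term-by-term (mod 11).
  -2*X**3 ↦ -2·512·1·1 = -1024
  2*X**2*Y ↦ 2·64·3·1 = 384
  3*X**2*Z ↦ 3·64·1·2 = 384
  X*Y**2 ↦ 1·8·9·1 = 72
  3*X*Y*Z ↦ 3·8·3·2 = 144
  -2*Y**3 ↦ -2·1·27·1 = -54
  2*Y**2*Z ↦ 2·1·9·2 = 36
  Y*Z**2 ↦ 1·1·3·4 = 12
Sum: F(8, 3, 2) = (-1024) + (384) + (384) + (72) + (144) + (-54) + (36) + (12) = -46.
Reducing mod 11: -46 ≡ 9 (mod 11).
Since F(a, b, c) ≡ 9 ≠ 0 (mod 11), P does NOT lie on the curve.


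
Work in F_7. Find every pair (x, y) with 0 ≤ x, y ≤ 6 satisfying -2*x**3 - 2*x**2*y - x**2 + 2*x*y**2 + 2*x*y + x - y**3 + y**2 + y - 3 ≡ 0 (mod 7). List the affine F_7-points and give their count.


Affine F_7-points: {(0, 5), (2, 0), (3, 0), (4, 2), (5, 0), (5, 2), (6, 2), (6, 5), (6, 6)}; count = 9.

For each of the 49 pairs (x, y) ∈ F_7², evaluate f(x, y) mod 7. Record the zeros.
  x = 0: [0↦4, 1↦5, 2↦2, 3↦3, 4↦2, 5↦0, 6↦5]  zeros at y ∈ {5}
  x = 1: [0↦2, 1↦5, 2↦1, 3↦5, 4↦4, 5↦6, 6↦5]  zeros at y ∈ ∅
  x = 2: [0↦0, 1↦1, 2↦6, 3↦2, 4↦4, 5↦6, 6↦2]  zeros at y ∈ {0}
  x = 3: [0↦0, 1↦2, 2↦5, 3↦3, 4↦4, 5↦2, 6↦5]  zeros at y ∈ {0}
  x = 4: [0↦4, 1↦3, 2↦0, 3↦3, 4↦6, 5↦3, 6↦2]  zeros at y ∈ {2}
  x = 5: [0↦0, 1↦6, 2↦0, 3↦4, 4↦5, 5↦4, 6↦2]  zeros at y ∈ {0, 2}
  x = 6: [0↦4, 1↦6, 2↦0, 3↦1, 4↦3, 5↦0, 6↦0]  zeros at y ∈ {2, 5, 6}
Collecting zeros: affine points = {(0, 5), (2, 0), (3, 0), (4, 2), (5, 0), (5, 2), (6, 2), (6, 5), (6, 6)}.
Total count |C(F_7)_aff| = 9.


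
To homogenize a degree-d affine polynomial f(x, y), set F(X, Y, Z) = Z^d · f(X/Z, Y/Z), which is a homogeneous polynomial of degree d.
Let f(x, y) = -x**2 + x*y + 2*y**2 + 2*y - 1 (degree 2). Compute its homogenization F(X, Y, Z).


F(X, Y, Z) = -X**2 + X*Y + 2*Y**2 + 2*Y*Z - Z**2

deg(f) = 2.
Substitute x = X/Z, y = Y/Z into f, then multiply by Z^2.
  monomial -1·x^2·y^0 ↦ -1·X^2·Y^0·Z^0.
  monomial 1·x^1·y^1 ↦ 1·X^1·Y^1·Z^0.
  monomial 2·x^0·y^2 ↦ 2·X^0·Y^2·Z^0.
  monomial 2·x^0·y^1 ↦ 2·X^0·Y^1·Z^1.
  monomial -1·x^0·y^0 ↦ -1·X^0·Y^0·Z^2.
Collecting: F(X, Y, Z) = -X**2 + X*Y + 2*Y**2 + 2*Y*Z - Z**2.


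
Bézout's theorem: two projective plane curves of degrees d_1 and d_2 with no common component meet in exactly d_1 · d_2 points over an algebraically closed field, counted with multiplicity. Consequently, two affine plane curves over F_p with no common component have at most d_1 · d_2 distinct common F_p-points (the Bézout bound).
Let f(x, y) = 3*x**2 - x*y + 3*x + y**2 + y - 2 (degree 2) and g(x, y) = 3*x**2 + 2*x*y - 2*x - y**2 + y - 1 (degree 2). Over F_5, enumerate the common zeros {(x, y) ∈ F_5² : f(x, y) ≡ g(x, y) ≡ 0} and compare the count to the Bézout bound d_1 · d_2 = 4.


Common zeros: ∅; count = 0; Bézout bound = 4.

deg(f) = 2, deg(g) = 2, so Bézout bound = 4.
Scan x ∈ F_5. For each x, list the y ∈ F_5 with f(x, y) ≡ 0 and those with g(x, y) ≡ 0 (mod 5); the common zeros in that column are the intersection.
  x = 0: f ≡ 0 at y ∈ {1, 3}; g ≡ 0 at y ∈ ∅; common: ∅.
  x = 1: f ≡ 0 at y ∈ {1, 4}; g ≡ 0 at y ∈ {0, 3}; common: ∅.
  x = 2: f ≡ 0 at y ∈ ∅; g ≡ 0 at y ∈ ∅; common: ∅.
  x = 3: f ≡ 0 at y ∈ ∅; g ≡ 0 at y ∈ {0, 2}; common: ∅.
  x = 4: f ≡ 0 at y ∈ ∅; g ≡ 0 at y ∈ ∅; common: ∅.
Collecting: common zeros = ∅, so the count is 0.
Comparison with the Bézout bound: 0 ≤ 4 = deg(f)·deg(g), as expected for curves with no common component (the affine F_5-count falls short of the bound because intersections may lie at infinity, over extension fields, or carry multiplicity).


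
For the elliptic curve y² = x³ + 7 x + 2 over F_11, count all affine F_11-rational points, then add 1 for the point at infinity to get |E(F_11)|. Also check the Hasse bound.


Affine points = {(7, 3), (7, 8), (8, 3), (8, 8), (10, 4), (10, 7)}; affine count = 6; |E(F_11)| = 7.

Discriminant check: Δ ∝ 4a³ + 27b² = 4·7³ + 27·2² = 4·343 + 27·4 ≡ 6 (mod 11). Nonzero ⇒ E is nonsingular.
For each x ∈ F_11, compute rhs = x³ + 7·x + 2 mod 11, then count y ∈ F_11 with y² ≡ rhs.
  x = 0: rhs = 2, matching y values: none (0 points).
  x = 1: rhs = 10, matching y values: none (0 points).
  x = 2: rhs = 2, matching y values: none (0 points).
  x = 3: rhs = 6, matching y values: none (0 points).
  x = 4: rhs = 6, matching y values: none (0 points).
  x = 5: rhs = 8, matching y values: none (0 points).
  x = 6: rhs = 7, matching y values: none (0 points).
  x = 7: rhs = 9, matching y values: 3, 8 (2 points).
  x = 8: rhs = 9, matching y values: 3, 8 (2 points).
  x = 9: rhs = 2, matching y values: none (0 points).
  x = 10: rhs = 5, matching y values: 4, 7 (2 points).
Total affine count: 6.
Full point count |E(F_11)| = 6 + 1 = 7.
Hasse bound: |7 − (11+1)| = |-5| = 5 ≤ 2√11 ≈ 6.6332 ✓.


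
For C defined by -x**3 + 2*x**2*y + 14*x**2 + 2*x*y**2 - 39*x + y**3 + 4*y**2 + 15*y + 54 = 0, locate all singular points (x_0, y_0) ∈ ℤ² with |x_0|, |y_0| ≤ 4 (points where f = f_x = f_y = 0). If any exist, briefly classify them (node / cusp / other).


Singular points: {(3, -3)}; classification: node.

Compute partial derivatives:
  f_x = -3*x**2 + 4*x*y + 28*x + 2*y**2 - 39.
  f_y = 2*x**2 + 4*x*y + 3*y**2 + 8*y + 15.
Scan x_0 ∈ {−4, ..., 4}. For each x_0, f_y(x_0, y) is a polynomial in y; find its integer roots y ∈ {−4, ..., 4}, then test f_x and f at those candidates.
  x = -4: f_y(-4, y) = 3*y**2 - 8*y + 47; no integer root y with |y| ≤ 4.
  x = -3: f_y(-3, y) = 3*y**2 - 4*y + 33; no integer root y with |y| ≤ 4.
  x = -2: f_y(-2, y) = 3*y**2 + 23; no integer root y with |y| ≤ 4.
  x = -1: f_y(-1, y) = 3*y**2 + 4*y + 17; no integer root y with |y| ≤ 4.
  x = 0: f_y(0, y) = 3*y**2 + 8*y + 15; no integer root y with |y| ≤ 4.
  x = 1: f_y(1, y) = 3*y**2 + 12*y + 17; no integer root y with |y| ≤ 4.
  x = 2: f_y(2, y) = 3*y**2 + 16*y + 23; no integer root y with |y| ≤ 4.
  x = 3: f_y(3, y) = 3*y**2 + 20*y + 33; vanishes at y ∈ {-3}. (3, -3): f_x = 0, f = 0 — SINGULAR.
  x = 4: f_y(4, y) = 3*y**2 + 24*y + 47; no integer root y with |y| ≤ 4.
Only singular point on the grid: (3, -3).
Classify: substitute x = 3 + u, y = -3 + v and expand: f = -u**3 + 2*u**2*v - u**2 + 2*u*v**2 + v**3 + v**2.
No constant or linear terms (consistent with a singular point). Quadratic part: -u**2 + v**2. Cubic part: -u**3 + 2*u**2*v + 2*u*v**2 + v**3.
The quadratic part v**2 - u**2 = (v − u)(v + u) splits into two distinct linear factors, so there are two distinct tangent lines y − -3 = ±(x − 3) — this is a node (ordinary double point).
Classification: node.


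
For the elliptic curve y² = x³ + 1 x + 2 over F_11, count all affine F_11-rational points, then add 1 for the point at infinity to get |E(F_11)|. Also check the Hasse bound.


Affine points = {(1, 2), (1, 9), (2, 1), (2, 10), (4, 2), (4, 9), (5, 0), (6, 2), (6, 9), (7, 0), (8, 4), (8, 7), (9, 5), (9, 6), (10, 0)}; affine count = 15; |E(F_11)| = 16.

Discriminant check: Δ ∝ 4a³ + 27b² = 4·1³ + 27·2² = 4·1 + 27·4 ≡ 2 (mod 11). Nonzero ⇒ E is nonsingular.
For each x ∈ F_11, compute rhs = x³ + 1·x + 2 mod 11, then count y ∈ F_11 with y² ≡ rhs.
  x = 0: rhs = 2, matching y values: none (0 points).
  x = 1: rhs = 4, matching y values: 2, 9 (2 points).
  x = 2: rhs = 1, matching y values: 1, 10 (2 points).
  x = 3: rhs = 10, matching y values: none (0 points).
  x = 4: rhs = 4, matching y values: 2, 9 (2 points).
  x = 5: rhs = 0, matching y values: 0 (1 points).
  x = 6: rhs = 4, matching y values: 2, 9 (2 points).
  x = 7: rhs = 0, matching y values: 0 (1 points).
  x = 8: rhs = 5, matching y values: 4, 7 (2 points).
  x = 9: rhs = 3, matching y values: 5, 6 (2 points).
  x = 10: rhs = 0, matching y values: 0 (1 points).
Total affine count: 15.
Full point count |E(F_11)| = 15 + 1 = 16.
Hasse bound: |16 − (11+1)| = |4| = 4 ≤ 2√11 ≈ 6.6332 ✓.


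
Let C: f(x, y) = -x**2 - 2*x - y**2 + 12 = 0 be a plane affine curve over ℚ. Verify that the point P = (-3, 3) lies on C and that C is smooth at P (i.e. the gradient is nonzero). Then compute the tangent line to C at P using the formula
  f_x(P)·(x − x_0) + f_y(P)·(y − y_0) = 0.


Tangent line at P: 4*x - 6*y + 30 = 0.

Step 1: f(-3, 3) = 0, so P lies on C.
Step 2: partial derivatives
  f_x(x, y) = -2*x - 2, f_y(x, y) = -2*y.
  f_x(P) = 4, f_y(P) = -6 (gradient nonzero, so P is smooth).
Step 3: tangent line at P: 4·(x − -3) + -6·(y − 3) = 0.
Expanding: 4*x - 6*y + 30 = 0.


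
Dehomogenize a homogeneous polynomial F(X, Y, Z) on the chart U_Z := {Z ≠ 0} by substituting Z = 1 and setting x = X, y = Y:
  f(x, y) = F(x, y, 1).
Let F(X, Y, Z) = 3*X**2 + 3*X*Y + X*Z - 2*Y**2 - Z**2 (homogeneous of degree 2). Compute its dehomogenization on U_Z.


f(x, y) = 3*x**2 + 3*x*y + x - 2*y**2 - 1

On U_Z we set Z = 1. Each monomial c·X^i·Y^j·Z^k in F becomes c·x^i·y^j·1^k = c·x^i·y^j.
Substituting Z = 1: F(X, Y, 1) = 3*x**2 + 3*x*y + x - 2*y**2 - 1.
Note: deg(f) ≤ deg(F) = 2; strict inequality happens when F is divisible by Z (lost terms).


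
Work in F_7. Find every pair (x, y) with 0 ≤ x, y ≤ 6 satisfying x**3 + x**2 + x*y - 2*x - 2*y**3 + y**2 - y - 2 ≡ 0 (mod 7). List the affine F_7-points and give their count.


Affine F_7-points: {(1, 2), (3, 0), (4, 0), (4, 5), (4, 6), (5, 3), (5, 4), (6, 0)}; count = 8.

For each of the 49 pairs (x, y) ∈ F_7², evaluate f(x, y) mod 7. Record the zeros.
  x = 0: [0↦5, 1↦3, 2↦5, 3↦6, 4↦1, 5↦6, 6↦2]  zeros at y ∈ ∅
  x = 1: [0↦5, 1↦4, 2↦0, 3↦2, 4↦5, 5↦4, 6↦1]  zeros at y ∈ {2}
  x = 2: [0↦6, 1↦6, 2↦3, 3↦6, 4↦3, 5↦3, 6↦1]  zeros at y ∈ ∅
  x = 3: [0↦0, 1↦1, 2↦6, 3↦3, 4↦1, 5↦2, 6↦1]  zeros at y ∈ {0}
  x = 4: [0↦0, 1↦2, 2↦1, 3↦6, 4↦5, 5↦0, 6↦0]  zeros at y ∈ {0, 5, 6}
  x = 5: [0↦5, 1↦1, 2↦1, 3↦0, 4↦0, 5↦3, 6↦4]  zeros at y ∈ {3, 4}
  x = 6: [0↦0, 1↦4, 2↦5, 3↦5, 4↦6, 5↦3, 6↦5]  zeros at y ∈ {0}
Collecting zeros: affine points = {(1, 2), (3, 0), (4, 0), (4, 5), (4, 6), (5, 3), (5, 4), (6, 0)}.
Total count |C(F_7)_aff| = 8.


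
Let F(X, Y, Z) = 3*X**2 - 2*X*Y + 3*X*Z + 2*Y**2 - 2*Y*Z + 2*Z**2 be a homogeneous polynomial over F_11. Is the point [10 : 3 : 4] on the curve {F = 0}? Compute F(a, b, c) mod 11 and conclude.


F(10,3,4) ≡ 1 (mod 11); P is NOT on the curve.

Evaluate F(10, 3, 4) term-by-term (mod 11).
  3*X**2 ↦ 3·100·1·1 = 300
  -2*X*Y ↦ -2·10·3·1 = -60
  3*X*Z ↦ 3·10·1·4 = 120
  2*Y**2 ↦ 2·1·9·1 = 18
  -2*Y*Z ↦ -2·1·3·4 = -24
  2*Z**2 ↦ 2·1·1·16 = 32
Sum: F(10, 3, 4) = (300) + (-60) + (120) + (18) + (-24) + (32) = 386.
Reducing mod 11: 386 ≡ 1 (mod 11).
Since F(a, b, c) ≡ 1 ≠ 0 (mod 11), P does NOT lie on the curve.


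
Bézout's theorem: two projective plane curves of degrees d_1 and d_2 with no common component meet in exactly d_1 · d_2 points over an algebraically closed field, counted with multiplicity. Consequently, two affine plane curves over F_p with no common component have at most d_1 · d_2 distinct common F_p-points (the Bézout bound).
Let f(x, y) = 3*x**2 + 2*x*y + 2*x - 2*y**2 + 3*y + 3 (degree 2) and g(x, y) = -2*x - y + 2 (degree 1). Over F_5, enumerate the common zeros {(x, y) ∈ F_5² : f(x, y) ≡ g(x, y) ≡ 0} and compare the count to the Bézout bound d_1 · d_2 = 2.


Common zeros: ∅; count = 0; Bézout bound = 2.

deg(f) = 2, deg(g) = 1, so Bézout bound = 2.
Scan x ∈ F_5. For each x, list the y ∈ F_5 with f(x, y) ≡ 0 and those with g(x, y) ≡ 0 (mod 5); the common zeros in that column are the intersection.
  x = 0: f ≡ 0 at y ∈ ∅; g ≡ 0 at y ∈ {2}; common: ∅.
  x = 1: f ≡ 0 at y ∈ {2, 3}; g ≡ 0 at y ∈ {0}; common: ∅.
  x = 2: f ≡ 0 at y ∈ {2, 4}; g ≡ 0 at y ∈ {3}; common: ∅.
  x = 3: f ≡ 0 at y ∈ {3, 4}; g ≡ 0 at y ∈ {1}; common: ∅.
  x = 4: f ≡ 0 at y ∈ ∅; g ≡ 0 at y ∈ {4}; common: ∅.
Collecting: common zeros = ∅, so the count is 0.
Comparison with the Bézout bound: 0 ≤ 2 = deg(f)·deg(g), as expected for curves with no common component (the affine F_5-count falls short of the bound because intersections may lie at infinity, over extension fields, or carry multiplicity).


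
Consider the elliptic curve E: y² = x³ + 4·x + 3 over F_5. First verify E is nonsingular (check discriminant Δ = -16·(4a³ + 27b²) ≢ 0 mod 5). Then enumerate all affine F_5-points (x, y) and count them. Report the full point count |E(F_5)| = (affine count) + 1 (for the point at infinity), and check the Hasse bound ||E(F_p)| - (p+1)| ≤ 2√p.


Affine points = {(2, 2), (2, 3)}; affine count = 2; |E(F_5)| = 3.

Discriminant check: Δ ∝ 4a³ + 27b² = 4·4³ + 27·3² = 4·64 + 27·9 ≡ 4 (mod 5). Nonzero ⇒ E is nonsingular.
For each x ∈ F_5, compute rhs = x³ + 4·x + 3 mod 5, then count y ∈ F_5 with y² ≡ rhs.
  x = 0: rhs = 3, matching y values: none (0 points).
  x = 1: rhs = 3, matching y values: none (0 points).
  x = 2: rhs = 4, matching y values: 2, 3 (2 points).
  x = 3: rhs = 2, matching y values: none (0 points).
  x = 4: rhs = 3, matching y values: none (0 points).
Total affine count: 2.
Full point count |E(F_5)| = 2 + 1 = 3.
Hasse bound: |3 − (5+1)| = |-3| = 3 ≤ 2√5 ≈ 4.4721 ✓.


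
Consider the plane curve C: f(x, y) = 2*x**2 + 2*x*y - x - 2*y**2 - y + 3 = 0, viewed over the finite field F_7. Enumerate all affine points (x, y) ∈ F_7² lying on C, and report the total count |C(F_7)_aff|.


Affine F_7-points: {(0, 1), (0, 2), (2, 2), (2, 3), (3, 1), (3, 5), (6, 3), (6, 6)}; count = 8.

For each of the 49 pairs (x, y) ∈ F_7², evaluate f(x, y) mod 7. Record the zeros.
  x = 0: [0↦3, 1↦0, 2↦0, 3↦3, 4↦2, 5↦4, 6↦2]  zeros at y ∈ {1, 2}
  x = 1: [0↦4, 1↦3, 2↦5, 3↦3, 4↦4, 5↦1, 6↦1]  zeros at y ∈ ∅
  x = 2: [0↦2, 1↦3, 2↦0, 3↦0, 4↦3, 5↦2, 6↦4]  zeros at y ∈ {2, 3}
  x = 3: [0↦4, 1↦0, 2↦6, 3↦1, 4↦6, 5↦0, 6↦4]  zeros at y ∈ {1, 5}
  x = 4: [0↦3, 1↦1, 2↦2, 3↦6, 4↦6, 5↦2, 6↦1]  zeros at y ∈ ∅
  x = 5: [0↦6, 1↦6, 2↦2, 3↦1, 4↦3, 5↦1, 6↦2]  zeros at y ∈ ∅
  x = 6: [0↦6, 1↦1, 2↦6, 3↦0, 4↦4, 5↦4, 6↦0]  zeros at y ∈ {3, 6}
Collecting zeros: affine points = {(0, 1), (0, 2), (2, 2), (2, 3), (3, 1), (3, 5), (6, 3), (6, 6)}.
Total count |C(F_7)_aff| = 8.


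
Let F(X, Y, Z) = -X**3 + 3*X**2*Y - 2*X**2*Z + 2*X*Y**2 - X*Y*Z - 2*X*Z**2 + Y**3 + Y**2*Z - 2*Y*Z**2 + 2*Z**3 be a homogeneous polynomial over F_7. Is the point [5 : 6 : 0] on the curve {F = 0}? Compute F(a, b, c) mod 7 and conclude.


F(5,6,0) ≡ 5 (mod 7); P is NOT on the curve.

Evaluate F(5, 6, 0) term-by-term (mod 7).
  -X**3 ↦ -1·125·1·1 = -125
  3*X**2*Y ↦ 3·25·6·1 = 450
  -2*X**2*Z ↦ -2·25·1·0 = 0
  2*X*Y**2 ↦ 2·5·36·1 = 360
  -X*Y*Z ↦ -1·5·6·0 = 0
  -2*X*Z**2 ↦ -2·5·1·0 = 0
  Y**3 ↦ 1·1·216·1 = 216
  Y**2*Z ↦ 1·1·36·0 = 0
  -2*Y*Z**2 ↦ -2·1·6·0 = 0
  2*Z**3 ↦ 2·1·1·0 = 0
Sum: F(5, 6, 0) = (-125) + (450) + (0) + (360) + (0) + (0) + (216) + (0) + (0) + (0) = 901.
Reducing mod 7: 901 ≡ 5 (mod 7).
Since F(a, b, c) ≡ 5 ≠ 0 (mod 7), P does NOT lie on the curve.


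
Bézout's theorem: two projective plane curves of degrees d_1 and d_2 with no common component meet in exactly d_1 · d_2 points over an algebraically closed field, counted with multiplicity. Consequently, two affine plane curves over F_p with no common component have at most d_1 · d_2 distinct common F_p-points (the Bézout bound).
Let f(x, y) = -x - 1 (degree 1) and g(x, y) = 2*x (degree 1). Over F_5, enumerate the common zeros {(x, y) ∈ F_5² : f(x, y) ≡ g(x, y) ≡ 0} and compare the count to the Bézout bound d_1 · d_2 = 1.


Common zeros: ∅; count = 0; Bézout bound = 1.

deg(f) = 1, deg(g) = 1, so Bézout bound = 1.
Scan x ∈ F_5. For each x, list the y ∈ F_5 with f(x, y) ≡ 0 and those with g(x, y) ≡ 0 (mod 5); the common zeros in that column are the intersection.
  x = 0: f ≡ 0 at y ∈ ∅; g ≡ 0 at y ∈ {0, 1, 2, 3, 4}; common: ∅.
  x = 1: f ≡ 0 at y ∈ ∅; g ≡ 0 at y ∈ ∅; common: ∅.
  x = 2: f ≡ 0 at y ∈ ∅; g ≡ 0 at y ∈ ∅; common: ∅.
  x = 3: f ≡ 0 at y ∈ ∅; g ≡ 0 at y ∈ ∅; common: ∅.
  x = 4: f ≡ 0 at y ∈ {0, 1, 2, 3, 4}; g ≡ 0 at y ∈ ∅; common: ∅.
Collecting: common zeros = ∅, so the count is 0.
Comparison with the Bézout bound: 0 ≤ 1 = deg(f)·deg(g), as expected for curves with no common component (the affine F_5-count falls short of the bound because intersections may lie at infinity, over extension fields, or carry multiplicity).


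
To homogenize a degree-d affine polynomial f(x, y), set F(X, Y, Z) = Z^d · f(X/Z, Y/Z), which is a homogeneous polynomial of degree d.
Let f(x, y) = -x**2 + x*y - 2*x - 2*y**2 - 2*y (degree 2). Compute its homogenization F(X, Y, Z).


F(X, Y, Z) = -X**2 + X*Y - 2*X*Z - 2*Y**2 - 2*Y*Z

deg(f) = 2.
Substitute x = X/Z, y = Y/Z into f, then multiply by Z^2.
  monomial -1·x^2·y^0 ↦ -1·X^2·Y^0·Z^0.
  monomial 1·x^1·y^1 ↦ 1·X^1·Y^1·Z^0.
  monomial -2·x^1·y^0 ↦ -2·X^1·Y^0·Z^1.
  monomial -2·x^0·y^2 ↦ -2·X^0·Y^2·Z^0.
  monomial -2·x^0·y^1 ↦ -2·X^0·Y^1·Z^1.
Collecting: F(X, Y, Z) = -X**2 + X*Y - 2*X*Z - 2*Y**2 - 2*Y*Z.


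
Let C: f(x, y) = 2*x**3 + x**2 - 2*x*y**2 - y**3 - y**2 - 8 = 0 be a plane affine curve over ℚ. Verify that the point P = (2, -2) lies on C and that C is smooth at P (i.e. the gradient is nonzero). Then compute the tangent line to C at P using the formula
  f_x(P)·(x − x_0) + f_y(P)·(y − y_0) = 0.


Tangent line at P: 20*x + 8*y - 24 = 0.

Step 1: f(2, -2) = 0, so P lies on C.
Step 2: partial derivatives
  f_x(x, y) = 6*x**2 + 2*x - 2*y**2, f_y(x, y) = -4*x*y - 3*y**2 - 2*y.
  f_x(P) = 20, f_y(P) = 8 (gradient nonzero, so P is smooth).
Step 3: tangent line at P: 20·(x − 2) + 8·(y − -2) = 0.
Expanding: 20*x + 8*y - 24 = 0.


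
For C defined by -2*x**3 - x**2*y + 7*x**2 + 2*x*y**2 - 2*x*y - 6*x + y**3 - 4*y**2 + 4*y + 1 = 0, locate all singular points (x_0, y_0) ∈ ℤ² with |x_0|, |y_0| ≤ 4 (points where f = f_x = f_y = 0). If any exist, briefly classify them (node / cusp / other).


Singular points: {(1, 1)}; classification: cusp.

Compute partial derivatives:
  f_x = -6*x**2 - 2*x*y + 14*x + 2*y**2 - 2*y - 6.
  f_y = -x**2 + 4*x*y - 2*x + 3*y**2 - 8*y + 4.
Scan x_0 ∈ {−4, ..., 4}. For each x_0, f_y(x_0, y) is a polynomial in y; find its integer roots y ∈ {−4, ..., 4}, then test f_x and f at those candidates.
  x = -4: f_y(-4, y) = 3*y**2 - 24*y - 4; no integer root y with |y| ≤ 4.
  x = -3: f_y(-3, y) = 3*y**2 - 20*y + 1; no integer root y with |y| ≤ 4.
  x = -2: f_y(-2, y) = 3*y**2 - 16*y + 4; no integer root y with |y| ≤ 4.
  x = -1: f_y(-1, y) = 3*y**2 - 12*y + 5; no integer root y with |y| ≤ 4.
  x = 0: f_y(0, y) = 3*y**2 - 8*y + 4; vanishes at y ∈ {2}. (0, 2): f_x = -2 ≠ 0.
  x = 1: f_y(1, y) = 3*y**2 - 4*y + 1; vanishes at y ∈ {1}. (1, 1): f_x = 0, f = 0 — SINGULAR.
  x = 2: f_y(2, y) = 3*y**2 - 4; no integer root y with |y| ≤ 4.
  x = 3: f_y(3, y) = 3*y**2 + 4*y - 11; no integer root y with |y| ≤ 4.
  x = 4: f_y(4, y) = 3*y**2 + 8*y - 20; no integer root y with |y| ≤ 4.
Only singular point on the grid: (1, 1).
Classify: substitute x = 1 + u, y = 1 + v and expand: f = -2*u**3 - u**2*v + 2*u*v**2 + v**3 + v**2.
No constant or linear terms (consistent with a singular point). Quadratic part: v**2. Cubic part: -2*u**3 - u**2*v + 2*u*v**2 + v**3.
The quadratic part v**2 is a perfect square, so there is a single (double) tangent line v = 0, i.e. y = 1. Restricting the cubic part to that line (v = 0) leaves -2*u**3 ≠ 0, so f is not divisible by v and the branch is v² ≈ 2*u**3 to lowest order — this is a cusp.
Classification: cusp.


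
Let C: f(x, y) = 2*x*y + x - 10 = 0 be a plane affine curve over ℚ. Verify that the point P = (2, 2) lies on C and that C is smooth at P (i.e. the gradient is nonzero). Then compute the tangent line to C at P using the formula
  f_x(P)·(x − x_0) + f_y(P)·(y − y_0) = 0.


Tangent line at P: 5*x + 4*y - 18 = 0.

Step 1: f(2, 2) = 0, so P lies on C.
Step 2: partial derivatives
  f_x(x, y) = 2*y + 1, f_y(x, y) = 2*x.
  f_x(P) = 5, f_y(P) = 4 (gradient nonzero, so P is smooth).
Step 3: tangent line at P: 5·(x − 2) + 4·(y − 2) = 0.
Expanding: 5*x + 4*y - 18 = 0.


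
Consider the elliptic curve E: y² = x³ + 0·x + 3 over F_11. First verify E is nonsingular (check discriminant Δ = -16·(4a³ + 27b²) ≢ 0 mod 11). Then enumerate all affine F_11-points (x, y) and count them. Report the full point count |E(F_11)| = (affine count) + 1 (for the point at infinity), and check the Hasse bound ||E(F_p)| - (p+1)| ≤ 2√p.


Affine points = {(0, 5), (0, 6), (1, 2), (1, 9), (2, 0), (4, 1), (4, 10), (7, 4), (7, 7), (8, 3), (8, 8)}; affine count = 11; |E(F_11)| = 12.

Discriminant check: Δ ∝ 4a³ + 27b² = 4·0³ + 27·3² = 4·0 + 27·9 ≡ 1 (mod 11). Nonzero ⇒ E is nonsingular.
For each x ∈ F_11, compute rhs = x³ + 0·x + 3 mod 11, then count y ∈ F_11 with y² ≡ rhs.
  x = 0: rhs = 3, matching y values: 5, 6 (2 points).
  x = 1: rhs = 4, matching y values: 2, 9 (2 points).
  x = 2: rhs = 0, matching y values: 0 (1 points).
  x = 3: rhs = 8, matching y values: none (0 points).
  x = 4: rhs = 1, matching y values: 1, 10 (2 points).
  x = 5: rhs = 7, matching y values: none (0 points).
  x = 6: rhs = 10, matching y values: none (0 points).
  x = 7: rhs = 5, matching y values: 4, 7 (2 points).
  x = 8: rhs = 9, matching y values: 3, 8 (2 points).
  x = 9: rhs = 6, matching y values: none (0 points).
  x = 10: rhs = 2, matching y values: none (0 points).
Total affine count: 11.
Full point count |E(F_11)| = 11 + 1 = 12.
Hasse bound: |12 − (11+1)| = |0| = 0 ≤ 2√11 ≈ 6.6332 ✓.


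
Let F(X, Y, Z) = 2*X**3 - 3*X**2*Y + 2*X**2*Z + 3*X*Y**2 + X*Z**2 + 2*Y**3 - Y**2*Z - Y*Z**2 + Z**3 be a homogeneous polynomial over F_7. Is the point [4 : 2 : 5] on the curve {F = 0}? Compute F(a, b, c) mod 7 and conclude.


F(4,2,5) ≡ 5 (mod 7); P is NOT on the curve.

Evaluate F(4, 2, 5) term-by-term (mod 7).
  2*X**3 ↦ 2·64·1·1 = 128
  -3*X**2*Y ↦ -3·16·2·1 = -96
  2*X**2*Z ↦ 2·16·1·5 = 160
  3*X*Y**2 ↦ 3·4·4·1 = 48
  X*Z**2 ↦ 1·4·1·25 = 100
  2*Y**3 ↦ 2·1·8·1 = 16
  -Y**2*Z ↦ -1·1·4·5 = -20
  -Y*Z**2 ↦ -1·1·2·25 = -50
  Z**3 ↦ 1·1·1·125 = 125
Sum: F(4, 2, 5) = (128) + (-96) + (160) + (48) + (100) + (16) + (-20) + (-50) + (125) = 411.
Reducing mod 7: 411 ≡ 5 (mod 7).
Since F(a, b, c) ≡ 5 ≠ 0 (mod 7), P does NOT lie on the curve.


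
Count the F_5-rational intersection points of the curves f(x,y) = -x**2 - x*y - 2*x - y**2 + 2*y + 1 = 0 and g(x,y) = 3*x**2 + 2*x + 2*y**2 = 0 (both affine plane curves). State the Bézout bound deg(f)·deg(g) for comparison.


Common zeros: ∅; count = 0; Bézout bound = 4.

deg(f) = 2, deg(g) = 2, so Bézout bound = 4.
Scan x ∈ F_5. For each x, list the y ∈ F_5 with f(x, y) ≡ 0 and those with g(x, y) ≡ 0 (mod 5); the common zeros in that column are the intersection.
  x = 0: f ≡ 0 at y ∈ ∅; g ≡ 0 at y ∈ {0}; common: ∅.
  x = 1: f ≡ 0 at y ∈ ∅; g ≡ 0 at y ∈ {0}; common: ∅.
  x = 2: f ≡ 0 at y ∈ ∅; g ≡ 0 at y ∈ ∅; common: ∅.
  x = 3: f ≡ 0 at y ∈ {2}; g ≡ 0 at y ∈ {1, 4}; common: ∅.
  x = 4: f ≡ 0 at y ∈ ∅; g ≡ 0 at y ∈ ∅; common: ∅.
Collecting: common zeros = ∅, so the count is 0.
Comparison with the Bézout bound: 0 ≤ 4 = deg(f)·deg(g), as expected for curves with no common component (the affine F_5-count falls short of the bound because intersections may lie at infinity, over extension fields, or carry multiplicity).


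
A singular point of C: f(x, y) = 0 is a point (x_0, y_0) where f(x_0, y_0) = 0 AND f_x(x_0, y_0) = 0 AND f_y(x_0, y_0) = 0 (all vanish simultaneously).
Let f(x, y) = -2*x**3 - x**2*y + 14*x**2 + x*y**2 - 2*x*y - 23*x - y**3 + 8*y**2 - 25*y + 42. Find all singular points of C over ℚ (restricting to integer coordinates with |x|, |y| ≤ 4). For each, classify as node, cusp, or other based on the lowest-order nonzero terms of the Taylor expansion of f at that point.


Singular points: {(2, 3)}; classification: node.

Compute partial derivatives:
  f_x = -6*x**2 - 2*x*y + 28*x + y**2 - 2*y - 23.
  f_y = -x**2 + 2*x*y - 2*x - 3*y**2 + 16*y - 25.
Scan x_0 ∈ {−4, ..., 4}. For each x_0, f_y(x_0, y) is a polynomial in y; find its integer roots y ∈ {−4, ..., 4}, then test f_x and f at those candidates.
  x = -4: f_y(-4, y) = -3*y**2 + 8*y - 33; no integer root y with |y| ≤ 4.
  x = -3: f_y(-3, y) = -3*y**2 + 10*y - 28; no integer root y with |y| ≤ 4.
  x = -2: f_y(-2, y) = -3*y**2 + 12*y - 25; no integer root y with |y| ≤ 4.
  x = -1: f_y(-1, y) = -3*y**2 + 14*y - 24; no integer root y with |y| ≤ 4.
  x = 0: f_y(0, y) = -3*y**2 + 16*y - 25; no integer root y with |y| ≤ 4.
  x = 1: f_y(1, y) = -3*y**2 + 18*y - 28; no integer root y with |y| ≤ 4.
  x = 2: f_y(2, y) = -3*y**2 + 20*y - 33; vanishes at y ∈ {3}. (2, 3): f_x = 0, f = 0 — SINGULAR.
  x = 3: f_y(3, y) = -3*y**2 + 22*y - 40; vanishes at y ∈ {4}. (3, 4): f_x = -9 ≠ 0.
  x = 4: f_y(4, y) = -3*y**2 + 24*y - 49; no integer root y with |y| ≤ 4.
Only singular point on the grid: (2, 3).
Classify: substitute x = 2 + u, y = 3 + v and expand: f = -2*u**3 - u**2*v - u**2 + u*v**2 - v**3 + v**2.
No constant or linear terms (consistent with a singular point). Quadratic part: -u**2 + v**2. Cubic part: -2*u**3 - u**2*v + u*v**2 - v**3.
The quadratic part v**2 - u**2 = (v − u)(v + u) splits into two distinct linear factors, so there are two distinct tangent lines y − 3 = ±(x − 2) — this is a node (ordinary double point).
Classification: node.


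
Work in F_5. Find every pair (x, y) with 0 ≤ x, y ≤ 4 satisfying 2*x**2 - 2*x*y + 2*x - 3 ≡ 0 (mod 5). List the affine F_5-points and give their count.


Affine F_5-points: {(1, 3), (2, 1), (3, 1), (4, 4)}; count = 4.

For each of the 25 pairs (x, y) ∈ F_5², evaluate f(x, y) mod 5. Record the zeros.
  x = 0: [0↦2, 1↦2, 2↦2, 3↦2, 4↦2]  zeros at y ∈ ∅
  x = 1: [0↦1, 1↦4, 2↦2, 3↦0, 4↦3]  zeros at y ∈ {3}
  x = 2: [0↦4, 1↦0, 2↦1, 3↦2, 4↦3]  zeros at y ∈ {1}
  x = 3: [0↦1, 1↦0, 2↦4, 3↦3, 4↦2]  zeros at y ∈ {1}
  x = 4: [0↦2, 1↦4, 2↦1, 3↦3, 4↦0]  zeros at y ∈ {4}
Collecting zeros: affine points = {(1, 3), (2, 1), (3, 1), (4, 4)}.
Total count |C(F_5)_aff| = 4.


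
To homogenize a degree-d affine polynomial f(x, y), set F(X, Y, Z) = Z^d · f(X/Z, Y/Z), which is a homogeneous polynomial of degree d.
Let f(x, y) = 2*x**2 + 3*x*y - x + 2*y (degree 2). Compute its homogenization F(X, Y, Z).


F(X, Y, Z) = 2*X**2 + 3*X*Y - X*Z + 2*Y*Z

deg(f) = 2.
Substitute x = X/Z, y = Y/Z into f, then multiply by Z^2.
  monomial 2·x^2·y^0 ↦ 2·X^2·Y^0·Z^0.
  monomial 3·x^1·y^1 ↦ 3·X^1·Y^1·Z^0.
  monomial -1·x^1·y^0 ↦ -1·X^1·Y^0·Z^1.
  monomial 2·x^0·y^1 ↦ 2·X^0·Y^1·Z^1.
Collecting: F(X, Y, Z) = 2*X**2 + 3*X*Y - X*Z + 2*Y*Z.


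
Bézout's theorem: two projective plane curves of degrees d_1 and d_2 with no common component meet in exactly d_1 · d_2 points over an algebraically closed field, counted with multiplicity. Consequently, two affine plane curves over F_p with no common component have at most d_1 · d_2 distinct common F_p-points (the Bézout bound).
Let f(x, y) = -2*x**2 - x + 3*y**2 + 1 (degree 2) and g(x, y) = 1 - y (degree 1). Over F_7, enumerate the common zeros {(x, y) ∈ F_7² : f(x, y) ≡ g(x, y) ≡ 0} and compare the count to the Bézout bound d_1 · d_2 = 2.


Common zeros: ∅; count = 0; Bézout bound = 2.

deg(f) = 2, deg(g) = 1, so Bézout bound = 2.
Scan x ∈ F_7. For each x, list the y ∈ F_7 with f(x, y) ≡ 0 and those with g(x, y) ≡ 0 (mod 7); the common zeros in that column are the intersection.
  x = 0: f ≡ 0 at y ∈ {3, 4}; g ≡ 0 at y ∈ {1}; common: ∅.
  x = 1: f ≡ 0 at y ∈ ∅; g ≡ 0 at y ∈ {1}; common: ∅.
  x = 2: f ≡ 0 at y ∈ ∅; g ≡ 0 at y ∈ {1}; common: ∅.
  x = 3: f ≡ 0 at y ∈ {3, 4}; g ≡ 0 at y ∈ {1}; common: ∅.
  x = 4: f ≡ 0 at y ∈ {0}; g ≡ 0 at y ∈ {1}; common: ∅.
  x = 5: f ≡ 0 at y ∈ {2, 5}; g ≡ 0 at y ∈ {1}; common: ∅.
  x = 6: f ≡ 0 at y ∈ {0}; g ≡ 0 at y ∈ {1}; common: ∅.
Collecting: common zeros = ∅, so the count is 0.
Comparison with the Bézout bound: 0 ≤ 2 = deg(f)·deg(g), as expected for curves with no common component (the affine F_7-count falls short of the bound because intersections may lie at infinity, over extension fields, or carry multiplicity).


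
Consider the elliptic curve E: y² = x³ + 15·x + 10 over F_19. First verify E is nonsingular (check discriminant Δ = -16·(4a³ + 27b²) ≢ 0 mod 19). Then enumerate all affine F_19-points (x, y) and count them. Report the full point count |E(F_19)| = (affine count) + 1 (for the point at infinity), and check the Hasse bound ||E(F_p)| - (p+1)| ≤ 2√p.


Affine points = {(1, 8), (1, 11), (3, 5), (3, 14), (4, 1), (4, 18), (5, 1), (5, 18), (9, 0), (10, 1), (10, 18), (11, 9), (11, 10), (14, 0), (15, 0)}; affine count = 15; |E(F_19)| = 16.

Discriminant check: Δ ∝ 4a³ + 27b² = 4·15³ + 27·10² = 4·3375 + 27·100 ≡ 12 (mod 19). Nonzero ⇒ E is nonsingular.
For each x ∈ F_19, compute rhs = x³ + 15·x + 10 mod 19, then count y ∈ F_19 with y² ≡ rhs.
  x = 0: rhs = 10, matching y values: none (0 points).
  x = 1: rhs = 7, matching y values: 8, 11 (2 points).
  x = 2: rhs = 10, matching y values: none (0 points).
  x = 3: rhs = 6, matching y values: 5, 14 (2 points).
  x = 4: rhs = 1, matching y values: 1, 18 (2 points).
  x = 5: rhs = 1, matching y values: 1, 18 (2 points).
  x = 6: rhs = 12, matching y values: none (0 points).
  x = 7: rhs = 2, matching y values: none (0 points).
  x = 8: rhs = 15, matching y values: none (0 points).
  x = 9: rhs = 0, matching y values: 0 (1 points).
  x = 10: rhs = 1, matching y values: 1, 18 (2 points).
  x = 11: rhs = 5, matching y values: 9, 10 (2 points).
  x = 12: rhs = 18, matching y values: none (0 points).
  x = 13: rhs = 8, matching y values: none (0 points).
  x = 14: rhs = 0, matching y values: 0 (1 points).
  x = 15: rhs = 0, matching y values: 0 (1 points).
  x = 16: rhs = 14, matching y values: none (0 points).
  x = 17: rhs = 10, matching y values: none (0 points).
  x = 18: rhs = 13, matching y values: none (0 points).
Total affine count: 15.
Full point count |E(F_19)| = 15 + 1 = 16.
Hasse bound: |16 − (19+1)| = |-4| = 4 ≤ 2√19 ≈ 8.7178 ✓.


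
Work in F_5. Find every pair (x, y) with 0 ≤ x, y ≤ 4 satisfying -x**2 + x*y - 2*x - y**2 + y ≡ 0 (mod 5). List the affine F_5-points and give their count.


Affine F_5-points: {(0, 0), (0, 1), (3, 0), (3, 4), (4, 1), (4, 4)}; count = 6.

For each of the 25 pairs (x, y) ∈ F_5², evaluate f(x, y) mod 5. Record the zeros.
  x = 0: [0↦0, 1↦0, 2↦3, 3↦4, 4↦3]  zeros at y ∈ {0, 1}
  x = 1: [0↦2, 1↦3, 2↦2, 3↦4, 4↦4]  zeros at y ∈ ∅
  x = 2: [0↦2, 1↦4, 2↦4, 3↦2, 4↦3]  zeros at y ∈ ∅
  x = 3: [0↦0, 1↦3, 2↦4, 3↦3, 4↦0]  zeros at y ∈ {0, 4}
  x = 4: [0↦1, 1↦0, 2↦2, 3↦2, 4↦0]  zeros at y ∈ {1, 4}
Collecting zeros: affine points = {(0, 0), (0, 1), (3, 0), (3, 4), (4, 1), (4, 4)}.
Total count |C(F_5)_aff| = 6.


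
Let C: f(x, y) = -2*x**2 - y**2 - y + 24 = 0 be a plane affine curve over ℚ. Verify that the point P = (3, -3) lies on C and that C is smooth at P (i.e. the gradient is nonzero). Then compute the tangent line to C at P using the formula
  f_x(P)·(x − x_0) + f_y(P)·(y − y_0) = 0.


Tangent line at P: -12*x + 5*y + 51 = 0.

Step 1: f(3, -3) = 0, so P lies on C.
Step 2: partial derivatives
  f_x(x, y) = -4*x, f_y(x, y) = -2*y - 1.
  f_x(P) = -12, f_y(P) = 5 (gradient nonzero, so P is smooth).
Step 3: tangent line at P: -12·(x − 3) + 5·(y − -3) = 0.
Expanding: -12*x + 5*y + 51 = 0.


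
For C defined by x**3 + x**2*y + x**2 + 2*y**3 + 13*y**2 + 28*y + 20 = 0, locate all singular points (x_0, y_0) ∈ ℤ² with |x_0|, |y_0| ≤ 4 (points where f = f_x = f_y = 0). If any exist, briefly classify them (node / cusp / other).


Singular points: {(0, -2)}; classification: node.

Compute partial derivatives:
  f_x = 3*x**2 + 2*x*y + 2*x.
  f_y = x**2 + 6*y**2 + 26*y + 28.
Scan x_0 ∈ {−4, ..., 4}. For each x_0, f_y(x_0, y) is a polynomial in y; find its integer roots y ∈ {−4, ..., 4}, then test f_x and f at those candidates.
  x = -4: f_y(-4, y) = 6*y**2 + 26*y + 44; no integer root y with |y| ≤ 4.
  x = -3: f_y(-3, y) = 6*y**2 + 26*y + 37; no integer root y with |y| ≤ 4.
  x = -2: f_y(-2, y) = 6*y**2 + 26*y + 32; no integer root y with |y| ≤ 4.
  x = -1: f_y(-1, y) = 6*y**2 + 26*y + 29; no integer root y with |y| ≤ 4.
  x = 0: f_y(0, y) = 6*y**2 + 26*y + 28; vanishes at y ∈ {-2}. (0, -2): f_x = 0, f = 0 — SINGULAR.
  x = 1: f_y(1, y) = 6*y**2 + 26*y + 29; no integer root y with |y| ≤ 4.
  x = 2: f_y(2, y) = 6*y**2 + 26*y + 32; no integer root y with |y| ≤ 4.
  x = 3: f_y(3, y) = 6*y**2 + 26*y + 37; no integer root y with |y| ≤ 4.
  x = 4: f_y(4, y) = 6*y**2 + 26*y + 44; no integer root y with |y| ≤ 4.
Only singular point on the grid: (0, -2).
Classify: substitute x = 0 + u, y = -2 + v and expand: f = u**3 + u**2*v - u**2 + 2*v**3 + v**2.
No constant or linear terms (consistent with a singular point). Quadratic part: -u**2 + v**2. Cubic part: u**3 + u**2*v + 2*v**3.
The quadratic part v**2 - u**2 = (v − u)(v + u) splits into two distinct linear factors, so there are two distinct tangent lines y − -2 = ±(x − 0) — this is a node (ordinary double point).
Classification: node.


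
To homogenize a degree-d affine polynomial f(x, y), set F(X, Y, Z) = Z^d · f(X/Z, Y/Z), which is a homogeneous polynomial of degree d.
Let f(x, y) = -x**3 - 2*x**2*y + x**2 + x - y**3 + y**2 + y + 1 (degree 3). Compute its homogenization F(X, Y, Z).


F(X, Y, Z) = -X**3 - 2*X**2*Y + X**2*Z + X*Z**2 - Y**3 + Y**2*Z + Y*Z**2 + Z**3

deg(f) = 3.
Substitute x = X/Z, y = Y/Z into f, then multiply by Z^3.
  monomial -1·x^3·y^0 ↦ -1·X^3·Y^0·Z^0.
  monomial -2·x^2·y^1 ↦ -2·X^2·Y^1·Z^0.
  monomial 1·x^2·y^0 ↦ 1·X^2·Y^0·Z^1.
  monomial 1·x^1·y^0 ↦ 1·X^1·Y^0·Z^2.
  monomial -1·x^0·y^3 ↦ -1·X^0·Y^3·Z^0.
  monomial 1·x^0·y^2 ↦ 1·X^0·Y^2·Z^1.
  monomial 1·x^0·y^1 ↦ 1·X^0·Y^1·Z^2.
  monomial 1·x^0·y^0 ↦ 1·X^0·Y^0·Z^3.
Collecting: F(X, Y, Z) = -X**3 - 2*X**2*Y + X**2*Z + X*Z**2 - Y**3 + Y**2*Z + Y*Z**2 + Z**3.


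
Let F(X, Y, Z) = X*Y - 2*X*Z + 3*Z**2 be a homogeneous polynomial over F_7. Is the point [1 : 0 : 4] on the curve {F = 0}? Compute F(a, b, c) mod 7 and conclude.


F(1,0,4) ≡ 5 (mod 7); P is NOT on the curve.

Evaluate F(1, 0, 4) term-by-term (mod 7).
  X*Y ↦ 1·1·0·1 = 0
  -2*X*Z ↦ -2·1·1·4 = -8
  3*Z**2 ↦ 3·1·1·16 = 48
Sum: F(1, 0, 4) = (0) + (-8) + (48) = 40.
Reducing mod 7: 40 ≡ 5 (mod 7).
Since F(a, b, c) ≡ 5 ≠ 0 (mod 7), P does NOT lie on the curve.


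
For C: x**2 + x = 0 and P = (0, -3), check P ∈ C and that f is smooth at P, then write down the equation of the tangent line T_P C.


Tangent line at P: x = 0.

Step 1: f(0, -3) = 0, so P lies on C.
Step 2: partial derivatives
  f_x(x, y) = 2*x + 1, f_y(x, y) = 0.
  f_x(P) = 1, f_y(P) = 0 (gradient nonzero, so P is smooth).
Step 3: tangent line at P: 1·(x − 0) + 0·(y − -3) = 0.
Expanding: x = 0.


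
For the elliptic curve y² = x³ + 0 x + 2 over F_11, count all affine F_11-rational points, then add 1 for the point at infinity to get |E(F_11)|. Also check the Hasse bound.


Affine points = {(1, 5), (1, 6), (4, 0), (6, 3), (6, 8), (7, 2), (7, 9), (9, 4), (9, 7), (10, 1), (10, 10)}; affine count = 11; |E(F_11)| = 12.

Discriminant check: Δ ∝ 4a³ + 27b² = 4·0³ + 27·2² = 4·0 + 27·4 ≡ 9 (mod 11). Nonzero ⇒ E is nonsingular.
For each x ∈ F_11, compute rhs = x³ + 0·x + 2 mod 11, then count y ∈ F_11 with y² ≡ rhs.
  x = 0: rhs = 2, matching y values: none (0 points).
  x = 1: rhs = 3, matching y values: 5, 6 (2 points).
  x = 2: rhs = 10, matching y values: none (0 points).
  x = 3: rhs = 7, matching y values: none (0 points).
  x = 4: rhs = 0, matching y values: 0 (1 points).
  x = 5: rhs = 6, matching y values: none (0 points).
  x = 6: rhs = 9, matching y values: 3, 8 (2 points).
  x = 7: rhs = 4, matching y values: 2, 9 (2 points).
  x = 8: rhs = 8, matching y values: none (0 points).
  x = 9: rhs = 5, matching y values: 4, 7 (2 points).
  x = 10: rhs = 1, matching y values: 1, 10 (2 points).
Total affine count: 11.
Full point count |E(F_11)| = 11 + 1 = 12.
Hasse bound: |12 − (11+1)| = |0| = 0 ≤ 2√11 ≈ 6.6332 ✓.


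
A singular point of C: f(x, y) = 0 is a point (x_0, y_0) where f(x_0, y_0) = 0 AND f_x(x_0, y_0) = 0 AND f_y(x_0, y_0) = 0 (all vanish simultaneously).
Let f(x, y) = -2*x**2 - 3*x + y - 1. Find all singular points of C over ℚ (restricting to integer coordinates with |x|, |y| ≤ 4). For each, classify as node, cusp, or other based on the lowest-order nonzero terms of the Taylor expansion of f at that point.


No singular points in the scanned grid; C is smooth there.

Compute partial derivatives:
  f_x = -4*x - 3.
  f_y = 1.
f_y = 1 is a nonzero constant, so f_y never vanishes: no point (x, y) can satisfy f = f_x = f_y = 0. In particular no (x, y) ∈ {−4, ..., 4}² is singular; the curve is smooth.


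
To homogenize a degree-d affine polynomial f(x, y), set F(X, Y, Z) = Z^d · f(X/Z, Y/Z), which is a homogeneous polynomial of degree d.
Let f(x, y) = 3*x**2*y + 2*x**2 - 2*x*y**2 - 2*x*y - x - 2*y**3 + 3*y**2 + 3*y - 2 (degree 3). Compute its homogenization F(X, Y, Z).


F(X, Y, Z) = 3*X**2*Y + 2*X**2*Z - 2*X*Y**2 - 2*X*Y*Z - X*Z**2 - 2*Y**3 + 3*Y**2*Z + 3*Y*Z**2 - 2*Z**3

deg(f) = 3.
Substitute x = X/Z, y = Y/Z into f, then multiply by Z^3.
  monomial 3·x^2·y^1 ↦ 3·X^2·Y^1·Z^0.
  monomial 2·x^2·y^0 ↦ 2·X^2·Y^0·Z^1.
  monomial -2·x^1·y^2 ↦ -2·X^1·Y^2·Z^0.
  monomial -2·x^1·y^1 ↦ -2·X^1·Y^1·Z^1.
  monomial -1·x^1·y^0 ↦ -1·X^1·Y^0·Z^2.
  monomial -2·x^0·y^3 ↦ -2·X^0·Y^3·Z^0.
  monomial 3·x^0·y^2 ↦ 3·X^0·Y^2·Z^1.
  monomial 3·x^0·y^1 ↦ 3·X^0·Y^1·Z^2.
  monomial -2·x^0·y^0 ↦ -2·X^0·Y^0·Z^3.
Collecting: F(X, Y, Z) = 3*X**2*Y + 2*X**2*Z - 2*X*Y**2 - 2*X*Y*Z - X*Z**2 - 2*Y**3 + 3*Y**2*Z + 3*Y*Z**2 - 2*Z**3.


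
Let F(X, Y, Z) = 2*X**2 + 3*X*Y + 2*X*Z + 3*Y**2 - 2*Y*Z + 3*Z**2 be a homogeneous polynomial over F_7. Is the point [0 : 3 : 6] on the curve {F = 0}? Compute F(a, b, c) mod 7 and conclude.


F(0,3,6) ≡ 1 (mod 7); P is NOT on the curve.

Evaluate F(0, 3, 6) term-by-term (mod 7).
  2*X**2 ↦ 2·0·1·1 = 0
  3*X*Y ↦ 3·0·3·1 = 0
  2*X*Z ↦ 2·0·1·6 = 0
  3*Y**2 ↦ 3·1·9·1 = 27
  -2*Y*Z ↦ -2·1·3·6 = -36
  3*Z**2 ↦ 3·1·1·36 = 108
Sum: F(0, 3, 6) = (0) + (0) + (0) + (27) + (-36) + (108) = 99.
Reducing mod 7: 99 ≡ 1 (mod 7).
Since F(a, b, c) ≡ 1 ≠ 0 (mod 7), P does NOT lie on the curve.


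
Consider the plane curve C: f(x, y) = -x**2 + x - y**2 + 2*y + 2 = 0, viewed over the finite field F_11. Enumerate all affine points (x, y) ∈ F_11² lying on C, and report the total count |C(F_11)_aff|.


Affine F_11-points: {(0, 6), (0, 7), (1, 6), (1, 7), (2, 0), (2, 2), (5, 5), (5, 8), (7, 5), (7, 8), (10, 0), (10, 2)}; count = 12.

For each of the 121 pairs (x, y) ∈ F_11², evaluate f(x, y) mod 11. Record the zeros.
  x = 0: [0↦2, 1↦3, 2↦2, 3↦10, 4↦5, 5↦9, 6↦0, 7↦0, 8↦9, 9↦5, 10↦10]  zeros at y ∈ {6, 7}
  x = 1: [0↦2, 1↦3, 2↦2, 3↦10, 4↦5, 5↦9, 6↦0, 7↦0, 8↦9, 9↦5, 10↦10]  zeros at y ∈ {6, 7}
  x = 2: [0↦0, 1↦1, 2↦0, 3↦8, 4↦3, 5↦7, 6↦9, 7↦9, 8↦7, 9↦3, 10↦8]  zeros at y ∈ {0, 2}
  x = 3: [0↦7, 1↦8, 2↦7, 3↦4, 4↦10, 5↦3, 6↦5, 7↦5, 8↦3, 9↦10, 10↦4]  zeros at y ∈ ∅
  x = 4: [0↦1, 1↦2, 2↦1, 3↦9, 4↦4, 5↦8, 6↦10, 7↦10, 8↦8, 9↦4, 10↦9]  zeros at y ∈ ∅
  x = 5: [0↦4, 1↦5, 2↦4, 3↦1, 4↦7, 5↦0, 6↦2, 7↦2, 8↦0, 9↦7, 10↦1]  zeros at y ∈ {5, 8}
  x = 6: [0↦5, 1↦6, 2↦5, 3↦2, 4↦8, 5↦1, 6↦3, 7↦3, 8↦1, 9↦8, 10↦2]  zeros at y ∈ ∅
  x = 7: [0↦4, 1↦5, 2↦4, 3↦1, 4↦7, 5↦0, 6↦2, 7↦2, 8↦0, 9↦7, 10↦1]  zeros at y ∈ {5, 8}
  x = 8: [0↦1, 1↦2, 2↦1, 3↦9, 4↦4, 5↦8, 6↦10, 7↦10, 8↦8, 9↦4, 10↦9]  zeros at y ∈ ∅
  x = 9: [0↦7, 1↦8, 2↦7, 3↦4, 4↦10, 5↦3, 6↦5, 7↦5, 8↦3, 9↦10, 10↦4]  zeros at y ∈ ∅
  x = 10: [0↦0, 1↦1, 2↦0, 3↦8, 4↦3, 5↦7, 6↦9, 7↦9, 8↦7, 9↦3, 10↦8]  zeros at y ∈ {0, 2}
Collecting zeros: affine points = {(0, 6), (0, 7), (1, 6), (1, 7), (2, 0), (2, 2), (5, 5), (5, 8), (7, 5), (7, 8), (10, 0), (10, 2)}.
Total count |C(F_11)_aff| = 12.
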